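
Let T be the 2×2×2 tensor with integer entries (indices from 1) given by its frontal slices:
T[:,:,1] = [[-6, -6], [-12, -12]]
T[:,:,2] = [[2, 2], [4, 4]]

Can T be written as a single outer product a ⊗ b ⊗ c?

If T = a ⊗ b ⊗ c then every fibre of T is a multiple of the corresponding factor, so read the factors off the fibres through the nonzero entry T[1,1,1] = -6.
The mode-1 fibre T[:,1,1] = [-6, -12] gives a = [1, 2] (primitive direction); the mode-2 fibre T[1,:,1] = [-6, -6] gives b = [1, 1]; then c[k] = T[1,1,k] / (a[1]·b[1]) = [-6, 2] / 1 = [-6, 2].
Expanding [1, 2] ⊗ [1, 1] ⊗ [-6, 2] reproduces all 8 entries of T, so T = [1, 2] ⊗ [1, 1] ⊗ [-6, 2] and rank(T) ≤ 1.
Equivalently every frontal slice T[:,:,k] is c[k] times the rank-1 matrix [1, 2] ⊗ [1, 1]. So T has rank 1 (it is nonzero).

Yes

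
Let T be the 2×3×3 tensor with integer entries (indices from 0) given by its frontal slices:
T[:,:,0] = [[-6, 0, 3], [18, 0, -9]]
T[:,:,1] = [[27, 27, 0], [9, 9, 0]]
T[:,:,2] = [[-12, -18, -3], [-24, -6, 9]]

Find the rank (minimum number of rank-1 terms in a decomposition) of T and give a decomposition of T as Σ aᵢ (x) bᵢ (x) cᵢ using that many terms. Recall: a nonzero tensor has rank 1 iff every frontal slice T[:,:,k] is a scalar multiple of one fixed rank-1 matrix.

rank(T) = 2

Lower bound: the mode-3 unfolding of T (rows indexed by k, columns by (i,j) = (0,0), (0,1), (0,2), (1,0), (1,1), (1,2)) is [[-6, 0, 3, 18, 0, -9], [27, 27, 0, 9, 9, 0], [-12, -18, -3, -24, -6, 9]].
There the 2×2 minor on rows k ∈ {0, 1}, columns (i,j) ∈ {(0,0), (0,1)} is det [[-6, 0], [27, 27]] = -162 ≠ 0, so this unfolding has rank ≥ 2; CP rank is at least every unfolding rank, so rank(T) ≥ 2. (Flattening ranks never certify an upper bound on CP rank; for that we must actually write T with 2 rank-1 terms.)
Upper bound — finding two terms. Write S_k = T[:,:,k] for the frontal slices: S₀ = [[-6, 0, 3], [18, 0, -9]], S₁ = [[27, 27, 0], [9, 9, 0]], S₂ = [[-12, -18, -3], [-24, -6, 9]].
If T = a₁ (x) b₁ (x) c₁ + a₂ (x) b₂ (x) c₂ then each S_k = c₁[k]·a₁b₁ᵀ + c₂[k]·a₂b₂ᵀ. S₀ and S₁ are linearly independent, so a₁b₁ᵀ and a₂b₂ᵀ must span the same plane of matrices: they are the rank-1 matrices of the form x·S₀ + y·S₁.
The 2×2 minor of x·S₀ + y·S₁ on rows {0,1}, columns {0,1} is −540·xy = (-540)·(y)(x), vanishing at (x:y) = (1:0) and (0:1).
M₁ = S₀ = [[-6, 0, 3], [18, 0, -9]] = (-3)·[1, -3][2, 0, -1]ᵀ and M₂ = S₁ = [[27, 27, 0], [9, 9, 0]] = 9·[3, 1][1, 1, 0]ᵀ, so take a₁ = [1, -3], b₁ = [2, 0, -1], a₂ = [3, 1], b₂ = [1, 1, 0].
Each slice is an integer combination of E₁ = a₁b₁ᵀ and E₂ = a₂b₂ᵀ: S₀ = −3·E₁, S₁ = 9·E₂, S₂ = 3·E₁ − 6·E₂; reading off coefficients, c₁ = [-3, 0, 3] and c₂ = [0, 9, -6].
Hence T = [1, -3] (x) [2, 0, -1] (x) [-3, 0, 3] + [3, 1] (x) [1, 1, 0] (x) [0, 9, -6], so rank(T) ≤ 2.
These bounds meet, so rank(T) = 2.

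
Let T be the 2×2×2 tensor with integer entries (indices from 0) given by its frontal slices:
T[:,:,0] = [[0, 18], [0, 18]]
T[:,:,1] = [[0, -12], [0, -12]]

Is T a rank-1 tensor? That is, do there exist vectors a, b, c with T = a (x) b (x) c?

If T = a (x) b (x) c then every fibre of T is a multiple of the corresponding factor, so read the factors off the fibres through the nonzero entry T[0,1,0] = 18.
The mode-1 fibre T[:,1,0] = [18, 18] gives a = [1, 1] (primitive direction); the mode-2 fibre T[0,:,0] = [0, 18] gives b = [0, 1]; then c[k] = T[0,1,k] / (a[0]·b[1]) = [18, -12] / 1 = [18, -12].
Expanding [1, 1] (x) [0, 1] (x) [18, -12] reproduces all 8 entries of T, so T = [1, 1] (x) [0, 1] (x) [18, -12] and rank(T) ≤ 1.
Equivalently every frontal slice T[:,:,k] is c[k] times the rank-1 matrix [1, 1] (x) [0, 1]. So T has rank 1 (it is nonzero).

Yes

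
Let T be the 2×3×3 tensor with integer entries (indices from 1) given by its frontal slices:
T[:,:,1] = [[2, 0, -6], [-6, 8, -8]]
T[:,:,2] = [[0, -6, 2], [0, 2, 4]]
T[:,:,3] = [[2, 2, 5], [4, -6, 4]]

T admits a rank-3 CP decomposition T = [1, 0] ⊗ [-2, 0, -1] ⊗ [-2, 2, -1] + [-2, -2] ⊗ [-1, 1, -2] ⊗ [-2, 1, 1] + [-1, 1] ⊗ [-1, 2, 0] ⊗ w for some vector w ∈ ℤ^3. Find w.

w = [2, 2, -2]

Subtract the known terms from T to get the rank-1 residual R = [-1, 1] ⊗ [-1, 2, 0] ⊗ w, so R[i,j,k] = a[i]·b[j]·w[k]. Pick indices with nonzero a[1]·b[1] = (-1)·(-1) = 1. Only the fibre through (1,1,·) is needed: R[1,1,:] = T[1,1,:] − Σₗ aₗ[1]bₗ[1]cₗ = [2, 0, 2] − (1)·(-2)·[-2, 2, -1] − (-2)·(-1)·[-2, 1, 1] = [2, 2, -2]. Then w[k] = R[1,1,k] / 1 for each k, giving w = [2, 2, -2] / 1 = [2, 2, -2].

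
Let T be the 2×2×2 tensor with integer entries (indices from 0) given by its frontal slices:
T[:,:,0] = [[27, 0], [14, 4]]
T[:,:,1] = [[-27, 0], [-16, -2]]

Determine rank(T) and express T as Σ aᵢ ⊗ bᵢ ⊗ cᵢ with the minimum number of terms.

Lower bound: the mode-2 unfolding of T (rows indexed by j, columns by (i,k) = (0,0), (0,1), (1,0), (1,1)) is [[27, -27, 14, -16], [0, 0, 4, -2]].
There the 2×2 minor on rows j ∈ {0, 1}, columns (i,k) ∈ {(0,0), (1,0)} is det [[27, 14], [0, 4]] = 108 ≠ 0, so this unfolding has rank ≥ 2; CP rank is at least every unfolding rank, so rank(T) ≥ 2. (Flattening ranks never certify an upper bound on CP rank; for that we must actually write T with 2 rank-1 terms.)
Upper bound — finding two terms. Write S_k = T[:,:,k] for the frontal slices: S₀ = [[27, 0], [14, 4]], S₁ = [[-27, 0], [-16, -2]].
If T = a₁ ⊗ b₁ ⊗ c₁ + a₂ ⊗ b₂ ⊗ c₂ then each S_k = c₁[k]·a₁b₁ᵀ + c₂[k]·a₂b₂ᵀ. S₀ and S₁ are linearly independent, so a₁b₁ᵀ and a₂b₂ᵀ must span the same plane of matrices: they are the rank-1 matrices of the form x·S₀ + y·S₁.
det(x·S₀ + y·S₁) is 108·x² − 162·xy + 54·y² = 54·(2·x − y)(x − y), vanishing at (x:y) = (1:2) and (1:1).
M₁ = S₀ + 2·S₁ = [[-27, 0], [-18, 0]] = (-9)·(3, 2)(1, 0)ᵀ and M₂ = S₀ + S₁ = [[0, 0], [-2, 2]] = (-2)·(0, 1)(1, -1)ᵀ, so take a₁ = (3, 2), b₁ = (1, 0), a₂ = (0, 1), b₂ = (1, -1).
Each slice is an integer combination of E₁ = a₁b₁ᵀ and E₂ = a₂b₂ᵀ: S₀ = 9·E₁ − 4·E₂, S₁ = −9·E₁ + 2·E₂; reading off coefficients, c₁ = (9, -9) and c₂ = (-4, 2).
Hence T = (3, 2) ⊗ (1, 0) ⊗ (9, -9) + (0, 1) ⊗ (1, -1) ⊗ (-4, 2), so rank(T) ≤ 2.
These bounds meet, so rank(T) = 2.

rank(T) = 2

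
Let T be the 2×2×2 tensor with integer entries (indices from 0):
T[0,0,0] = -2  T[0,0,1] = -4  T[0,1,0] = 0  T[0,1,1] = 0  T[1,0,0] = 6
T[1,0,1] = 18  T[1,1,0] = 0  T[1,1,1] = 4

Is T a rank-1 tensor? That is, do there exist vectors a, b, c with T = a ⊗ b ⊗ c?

No

The mode-1 unfolding of T (rows indexed by i, columns by (j,k) = (0,0), (0,1), (1,0), (1,1)) is [[-2, -4, 0, 0], [6, 18, 0, 4]].
There the 2×2 minor on rows i ∈ {0, 1}, columns (j,k) ∈ {(0,0), (0,1)} is det [[-2, -4], [6, 18]] = -12 ≠ 0, so this unfolding has rank ≥ 2; CP rank is at least every unfolding rank, so rank(T) ≥ 2.
In particular rank(T) ≥ 2 > 1, so T is not rank-1.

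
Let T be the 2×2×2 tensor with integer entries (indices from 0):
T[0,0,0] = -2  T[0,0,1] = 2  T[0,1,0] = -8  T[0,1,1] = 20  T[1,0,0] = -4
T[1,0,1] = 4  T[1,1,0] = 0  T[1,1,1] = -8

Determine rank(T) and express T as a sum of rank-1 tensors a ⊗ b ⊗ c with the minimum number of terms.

Lower bound: the mode-3 unfolding of T (rows indexed by k, columns by (i,j) = (0,0), (0,1), (1,0), (1,1)) is [[-2, -8, -4, 0], [2, 20, 4, -8]].
There the 2×2 minor on rows k ∈ {0, 1}, columns (i,j) ∈ {(0,0), (0,1)} is det [[-2, -8], [2, 20]] = -24 ≠ 0, so this unfolding has rank ≥ 2; CP rank is at least every unfolding rank, so rank(T) ≥ 2. (Unfolding ranks only ever bound the CP rank from below — rank(T) can be strictly larger than all of them — so the matching upper bound has to come from an explicit 2-term decomposition.)
Upper bound — finding two terms. Write S_k = T[:,:,k] for the frontal slices: S₀ = [[-2, -8], [-4, 0]], S₁ = [[2, 20], [4, -8]].
If T = a₁ ⊗ b₁ ⊗ c₁ + a₂ ⊗ b₂ ⊗ c₂ then each S_k = c₁[k]·a₁b₁ᵀ + c₂[k]·a₂b₂ᵀ. S₀ and S₁ are linearly independent, so a₁b₁ᵀ and a₂b₂ᵀ must span the same plane of matrices: they are the rank-1 matrices of the form x·S₀ + y·S₁.
det(x·S₀ + y·S₁) is −32·x² + 128·xy − 96·y² = (-32)·(x − 3·y)(x − y), vanishing at (x:y) = (3:1) and (1:1).
M₁ = 3·S₀ + S₁ = [[-4, -4], [-8, -8]] = (-4)·(1, 2)(1, 1)ᵀ and M₂ = S₀ + S₁ = [[0, 12], [0, -8]] = 4·(3, -2)(0, 1)ᵀ, so take a₁ = (1, 2), b₁ = (1, 1), a₂ = (3, -2), b₂ = (0, 1).
Each slice is an integer combination of E₁ = a₁b₁ᵀ and E₂ = a₂b₂ᵀ: S₀ = −2·E₁ − 2·E₂, S₁ = 2·E₁ + 6·E₂; reading off coefficients, c₁ = (-2, 2) and c₂ = (-2, 6).
Hence T = (1, 2) ⊗ (1, 1) ⊗ (-2, 2) + (3, -2) ⊗ (0, 1) ⊗ (-2, 6), so rank(T) ≤ 2.
These bounds meet, so rank(T) = 2.

rank(T) = 2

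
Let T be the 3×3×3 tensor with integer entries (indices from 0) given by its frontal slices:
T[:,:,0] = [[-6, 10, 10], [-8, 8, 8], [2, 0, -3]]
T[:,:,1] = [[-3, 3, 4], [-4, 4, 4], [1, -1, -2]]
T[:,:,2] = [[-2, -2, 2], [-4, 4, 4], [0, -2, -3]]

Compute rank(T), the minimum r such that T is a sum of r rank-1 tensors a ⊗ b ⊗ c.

Lower bound: the mode-2 unfolding of T (rows indexed by j, columns by (i,k) = (0,0), (0,1), (0,2), (1,0), (1,1), (1,2), (2,0), (2,1), (2,2)) is [[-6, -3, -2, -8, -4, -4, 2, 1, 0], [10, 3, -2, 8, 4, 4, 0, -1, -2], [10, 4, 2, 8, 4, 4, -3, -2, -3]].
There the 3×3 minor on rows j ∈ {0, 1, 2}, columns (i,k) ∈ {(0,0), (0,1), (0,2)} is det [[-6, -3, -2], [10, 3, -2], [10, 4, 2]] = 16 ≠ 0, so this unfolding has rank ≥ 3; CP rank is at least every unfolding rank, so rank(T) ≥ 3. (Unfolding ranks only ever bound the CP rank from below — rank(T) can be strictly larger than all of them — so the matching upper bound has to come from an explicit 3-term decomposition.)
Upper bound: T is a sum of 3 rank-1 terms, T = (1, 0, -1) ⊗ (1, -1, 0) ⊗ (2, 1, 2) + (2, 0, 1) ⊗ (0, 2, 1) ⊗ (1, 0, -1) + (2, 2, -1) ⊗ (1, -1, -1) ⊗ (-4, -2, -2) (written with every a and b primitive with positive leading entry and the scale carried by c; CP decompositions are not unique, and this one is verified by expanding entrywise), so rank(T) ≤ 3.
These bounds meet, so rank(T) = 3.
Check entry T[1,1,0] = 8: (0)·(-1)·(2) + (0)·(2)·(1) + (2)·(-1)·(-4) = 8.

3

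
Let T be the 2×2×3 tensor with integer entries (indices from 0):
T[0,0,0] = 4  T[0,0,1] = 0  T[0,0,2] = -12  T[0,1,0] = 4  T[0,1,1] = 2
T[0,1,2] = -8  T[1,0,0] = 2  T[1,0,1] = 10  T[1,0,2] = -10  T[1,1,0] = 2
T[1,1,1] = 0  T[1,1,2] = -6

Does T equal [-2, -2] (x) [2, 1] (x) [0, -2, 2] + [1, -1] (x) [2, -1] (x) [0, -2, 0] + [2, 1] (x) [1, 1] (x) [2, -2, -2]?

Yes

Reconstruct entrywise from the claimed factors. For example, T[0,0,2] = -12 and Σₗ aₗ[0]bₗ[0]cₗ[2] = (-2)·(2)·(2) + (1)·(2)·(0) + (2)·(1)·(-2) = -12; checking all 12 entries, every one matches. The claim holds.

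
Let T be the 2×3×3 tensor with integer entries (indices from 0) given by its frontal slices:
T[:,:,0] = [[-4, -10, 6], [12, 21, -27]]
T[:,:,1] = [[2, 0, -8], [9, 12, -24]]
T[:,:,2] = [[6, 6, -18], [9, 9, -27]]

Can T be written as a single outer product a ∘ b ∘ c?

The mode-1 unfolding of T (rows indexed by i, columns by (j,k) = (0,0), (0,1), (0,2), (1,0), (1,1), (1,2), (2,0), (2,1), (2,2)) is [[-4, 2, 6, -10, 0, 6, 6, -8, -18], [12, 9, 9, 21, 12, 9, -27, -24, -27]].
There the 2×2 minor on rows i ∈ {0, 1}, columns (j,k) ∈ {(0,0), (0,1)} is det [[-4, 2], [12, 9]] = -60 ≠ 0, so this unfolding has rank ≥ 2; CP rank is at least every unfolding rank, so rank(T) ≥ 2.
In particular rank(T) ≥ 2 > 1, so T is not rank-1.

No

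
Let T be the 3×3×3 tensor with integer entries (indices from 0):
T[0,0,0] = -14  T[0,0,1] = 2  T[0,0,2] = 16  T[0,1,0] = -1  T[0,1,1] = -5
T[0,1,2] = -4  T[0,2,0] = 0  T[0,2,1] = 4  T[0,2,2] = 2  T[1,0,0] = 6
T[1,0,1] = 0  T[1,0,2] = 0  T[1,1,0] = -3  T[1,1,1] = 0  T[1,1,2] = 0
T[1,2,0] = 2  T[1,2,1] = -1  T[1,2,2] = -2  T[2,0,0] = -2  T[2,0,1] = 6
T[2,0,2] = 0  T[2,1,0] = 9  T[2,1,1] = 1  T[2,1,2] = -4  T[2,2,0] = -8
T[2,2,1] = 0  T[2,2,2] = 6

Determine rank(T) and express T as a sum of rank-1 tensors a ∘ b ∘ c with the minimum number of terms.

rank(T) = 3

Lower bound: the mode-2 unfolding of T (rows indexed by j, columns by (i,k) = (0,0), (0,1), (0,2), (1,0), (1,1), (1,2), (2,0), (2,1), (2,2)) is [[-14, 2, 16, 6, 0, 0, -2, 6, 0], [-1, -5, -4, -3, 0, 0, 9, 1, -4], [0, 4, 2, 2, -1, -2, -8, 0, 6]].
There the 3×3 minor on rows j ∈ {0, 1, 2}, columns (i,k) ∈ {(0,0), (0,1), (0,2)} is det [[-14, 2, 16], [-1, -5, -4], [0, 4, 2]] = -144 ≠ 0, so this unfolding has rank ≥ 3; CP rank is at least every unfolding rank, so rank(T) ≥ 3. (This is only a lower bound: in general the CP rank may exceed every unfolding rank, so we still need to exhibit 3 rank-1 terms summing to T.)
Upper bound: T is a sum of 3 rank-1 terms, T = [1, 0, -1] ∘ [2, 1, -1] ∘ [-4, -2, 2] + [1, 1, -1] ∘ [2, -1, 0] ∘ [1, 1, 2] + [2, -1, 2] ∘ [2, -1, 1] ∘ [-2, 1, 2] (written with every a and b primitive with positive leading entry and the scale carried by c; CP decompositions are not unique, and this one is verified by expanding entrywise), so rank(T) ≤ 3.
These bounds meet, so rank(T) = 3.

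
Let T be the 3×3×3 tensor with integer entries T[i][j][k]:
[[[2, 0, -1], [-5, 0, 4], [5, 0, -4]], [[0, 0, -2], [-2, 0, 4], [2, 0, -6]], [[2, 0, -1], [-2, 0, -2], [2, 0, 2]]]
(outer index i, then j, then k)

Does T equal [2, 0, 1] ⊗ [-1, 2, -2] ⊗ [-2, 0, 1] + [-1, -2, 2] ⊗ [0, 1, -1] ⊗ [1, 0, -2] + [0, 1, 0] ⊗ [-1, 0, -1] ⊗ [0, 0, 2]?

Reconstruct entry (0,0,0) from the claimed factors: Σₗ aₗ[0]bₗ[0]cₗ[0] = (2)·(-1)·(-2) + (-1)·(0)·(1) + (0)·(-1)·(0) = 4, but T[0,0,0] = 2. The claim is false.

No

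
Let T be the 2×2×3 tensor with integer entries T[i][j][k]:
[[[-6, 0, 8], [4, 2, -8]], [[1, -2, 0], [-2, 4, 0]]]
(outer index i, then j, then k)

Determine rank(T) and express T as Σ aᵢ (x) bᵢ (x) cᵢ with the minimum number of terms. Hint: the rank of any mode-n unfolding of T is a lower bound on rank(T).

Lower bound: the mode-3 unfolding of T (rows indexed by k, columns by (i,j) = (0,0), (0,1), (1,0), (1,1)) is [[-6, 4, 1, -2], [0, 2, -2, 4], [8, -8, 0, 0]].
There the 3×3 minor on rows k ∈ {0, 1, 2}, columns (i,j) ∈ {(0,0), (0,1), (1,0)} is det [[-6, 4, 1], [0, 2, -2], [8, -8, 0]] = 16 ≠ 0, so this unfolding has rank ≥ 3; CP rank is at least every unfolding rank, so rank(T) ≥ 3. (Unfolding ranks only ever bound the CP rank from below — rank(T) can be strictly larger than all of them — so the matching upper bound has to come from an explicit 3-term decomposition.)
Upper bound: T is a sum of 3 rank-1 terms, T = [1, 0] (x) [0, 1] (x) [0, -2, 0] + [1, 0] (x) [1, -1] (x) [-8, 4, 8] + [2, 1] (x) [1, -2] (x) [1, -2, 0] (one valid choice — decompositions are not unique — normalised so each a, b is primitive with positive first nonzero entry; check it by expanding all entries), so rank(T) ≤ 3.
These bounds meet, so rank(T) = 3.
Check entry T[1,0,2] = 0: (0)·(0)·(0) + (0)·(1)·(8) + (1)·(1)·(0) = 0.

rank(T) = 3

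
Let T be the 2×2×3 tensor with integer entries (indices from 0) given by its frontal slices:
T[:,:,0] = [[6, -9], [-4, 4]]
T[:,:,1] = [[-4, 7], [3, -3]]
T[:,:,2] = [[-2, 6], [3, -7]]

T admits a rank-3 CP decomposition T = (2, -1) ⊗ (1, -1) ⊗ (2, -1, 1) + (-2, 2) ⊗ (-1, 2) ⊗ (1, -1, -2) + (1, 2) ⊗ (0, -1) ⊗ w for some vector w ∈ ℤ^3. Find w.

Subtract the known terms from T to get the rank-1 residual R = (1, 2) ⊗ (0, -1) ⊗ w, so R[i,j,k] = a[i]·b[j]·w[k]. Pick indices with nonzero a[0]·b[1] = (1)·(-1) = -1. Only the fibre through (0,1,·) is needed: R[0,1,:] = T[0,1,:] − Σₗ aₗ[0]bₗ[1]cₗ = [-9, 7, 6] − (2)·(-1)·(2, -1, 1) − (-2)·(2)·(1, -1, -2) = [-1, 1, 0]. Then w[k] = R[0,1,k] / -1 for each k, giving w = [-1, 1, 0] / -1 = (1, -1, 0).

w = (1, -1, 0)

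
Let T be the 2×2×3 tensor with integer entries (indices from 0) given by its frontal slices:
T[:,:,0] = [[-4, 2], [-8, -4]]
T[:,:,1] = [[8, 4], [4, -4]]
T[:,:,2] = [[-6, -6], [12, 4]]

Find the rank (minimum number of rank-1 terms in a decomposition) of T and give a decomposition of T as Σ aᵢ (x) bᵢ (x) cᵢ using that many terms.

Lower bound: the mode-3 unfolding of T (rows indexed by k, columns by (i,j) = (0,0), (0,1), (1,0), (1,1)) is [[-4, 2, -8, -4], [8, 4, 4, -4], [-6, -6, 12, 4]].
There the 3×3 minor on rows k ∈ {0, 1, 2}, columns (i,j) ∈ {(0,0), (0,1), (1,0)} is det [[-4, 2, -8], [8, 4, 4], [-6, -6, 12]] = -336 ≠ 0, so this unfolding has rank ≥ 3; CP rank is at least every unfolding rank, so rank(T) ≥ 3. (Unfolding ranks only ever bound the CP rank from below — rank(T) can be strictly larger than all of them — so the matching upper bound has to come from an explicit 3-term decomposition.)
Upper bound: T is a sum of 3 rank-1 terms, T = [1, -2] (x) [0, 1] (x) [2, 0, 2] + [1, -1] (x) [1, 1] (x) [0, 4, -8] + [1, 2] (x) [1, 0] (x) [-4, 4, 2] (written with every a and b primitive with positive leading entry and the scale carried by c; CP decompositions are not unique, and this one is verified by expanding entrywise), so rank(T) ≤ 3.
These bounds meet, so rank(T) = 3.

rank(T) = 3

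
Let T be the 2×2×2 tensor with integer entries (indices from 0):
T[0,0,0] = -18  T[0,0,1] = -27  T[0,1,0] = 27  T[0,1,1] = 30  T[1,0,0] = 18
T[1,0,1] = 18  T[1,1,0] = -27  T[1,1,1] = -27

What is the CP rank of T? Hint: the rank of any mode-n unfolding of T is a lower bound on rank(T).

Lower bound: in the mode-3 unfolding of T (rows indexed by k, columns by (i,j)) the 2×2 minor on rows k ∈ {0, 1}, columns (i,j) ∈ {(0,0), (0,1)} is det [[-18, 27], [-27, 30]] = 189 ≠ 0, so that unfolding has rank ≥ 2 and hence rank(T) ≥ 2 (CP rank is at least every unfolding rank, though it can be larger).
Upper bound: with S_k = T[:,:,k], the two rank-1 terms a₁b₁ᵀ, a₂b₂ᵀ are the rank-1 members of the pencil x·S₀ + y·S₁.
det(x·S₀ + y·S₁) is 189·xy + 189·y² = 189·(y)(x + y), vanishing at (x:y) = (1:0) and (1:-1).
M₁ = S₀ = [[-18, 27], [18, -27]] = (-9)·[1, -1][2, -3]ᵀ and M₂ = S₀ − S₁ = [[9, -3], [0, 0]] = 3·[1, 0][3, -1]ᵀ, so take a₁ = [1, -1], b₁ = [2, -3], a₂ = [1, 0], b₂ = [3, -1].
Each slice is an integer combination of E₁ = a₁b₁ᵀ and E₂ = a₂b₂ᵀ: S₀ = −9·E₁, S₁ = −9·E₁ − 3·E₂; reading off coefficients, c₁ = [-9, -9] and c₂ = [0, -3].
Hence T = [1, -1] ⊗ [2, -3] ⊗ [-9, -9] + [1, 0] ⊗ [3, -1] ⊗ [0, -3], so rank(T) ≤ 2.
These bounds meet, so rank(T) = 2.

2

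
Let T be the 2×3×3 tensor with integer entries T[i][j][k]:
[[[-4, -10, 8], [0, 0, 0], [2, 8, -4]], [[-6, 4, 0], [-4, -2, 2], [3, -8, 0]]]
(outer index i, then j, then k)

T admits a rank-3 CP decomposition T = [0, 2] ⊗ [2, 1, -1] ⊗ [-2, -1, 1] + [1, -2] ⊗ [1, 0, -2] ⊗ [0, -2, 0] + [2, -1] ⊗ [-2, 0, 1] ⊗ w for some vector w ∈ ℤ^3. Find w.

Subtract the known terms from T to get the rank-1 residual R = [2, -1] ⊗ [-2, 0, 1] ⊗ w, so R[i,j,k] = a[i]·b[j]·w[k]. Pick indices with nonzero a[0]·b[0] = (2)·(-2) = -4. Only the fibre through (0,0,·) is needed: R[0,0,:] = T[0,0,:] − Σₗ aₗ[0]bₗ[0]cₗ = [-4, -10, 8] − (0)·(2)·[-2, -1, 1] − (1)·(1)·[0, -2, 0] = [-4, -8, 8]. Then w[k] = R[0,0,k] / -4 for each k, giving w = [-4, -8, 8] / -4 = [1, 2, -2].

w = [1, 2, -2]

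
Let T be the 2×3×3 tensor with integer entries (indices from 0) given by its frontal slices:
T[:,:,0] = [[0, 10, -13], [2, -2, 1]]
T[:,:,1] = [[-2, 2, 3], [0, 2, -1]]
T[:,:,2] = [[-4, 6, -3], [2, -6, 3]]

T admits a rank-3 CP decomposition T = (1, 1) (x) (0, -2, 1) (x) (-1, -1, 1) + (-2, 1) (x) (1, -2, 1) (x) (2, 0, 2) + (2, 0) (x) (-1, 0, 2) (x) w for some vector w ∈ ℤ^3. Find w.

Subtract the known terms from T to get the rank-1 residual R = (2, 0) (x) (-1, 0, 2) (x) w, so R[i,j,k] = a[i]·b[j]·w[k]. Pick indices with nonzero a[0]·b[0] = (2)·(-1) = -2. Only the fibre through (0,0,·) is needed: R[0,0,:] = T[0,0,:] − Σₗ aₗ[0]bₗ[0]cₗ = [0, -2, -4] − (1)·(0)·(-1, -1, 1) − (-2)·(1)·(2, 0, 2) = [4, -2, 0]. Then w[k] = R[0,0,k] / -2 for each k, giving w = [4, -2, 0] / -2 = (-2, 1, 0).

w = (-2, 1, 0)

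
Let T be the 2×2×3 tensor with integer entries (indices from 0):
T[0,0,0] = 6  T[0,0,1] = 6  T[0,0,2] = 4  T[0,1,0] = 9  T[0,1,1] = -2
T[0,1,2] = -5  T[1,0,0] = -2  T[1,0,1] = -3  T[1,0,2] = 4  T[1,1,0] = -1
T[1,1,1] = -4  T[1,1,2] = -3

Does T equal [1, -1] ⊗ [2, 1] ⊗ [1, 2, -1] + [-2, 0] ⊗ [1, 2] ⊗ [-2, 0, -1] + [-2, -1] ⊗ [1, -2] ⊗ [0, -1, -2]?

Yes

Reconstruct entrywise from the claimed factors. For example, T[0,0,2] = 4 and Σₗ aₗ[0]bₗ[0]cₗ[2] = (1)·(2)·(-1) + (-2)·(1)·(-1) + (-2)·(1)·(-2) = 4; checking all 12 entries, every one matches. The claim holds.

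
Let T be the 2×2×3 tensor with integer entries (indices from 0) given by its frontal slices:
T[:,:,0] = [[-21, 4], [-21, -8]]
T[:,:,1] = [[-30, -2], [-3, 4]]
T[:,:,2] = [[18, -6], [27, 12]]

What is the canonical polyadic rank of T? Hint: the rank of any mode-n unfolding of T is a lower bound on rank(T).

2

Lower bound: the mode-3 unfolding of T (rows indexed by k, columns by (i,j) = (0,0), (0,1), (1,0), (1,1)) is [[-21, 4, -21, -8], [-30, -2, -3, 4], [18, -6, 27, 12]].
There the 2×2 minor on rows k ∈ {0, 1}, columns (i,j) ∈ {(0,0), (0,1)} is det [[-21, 4], [-30, -2]] = 162 ≠ 0, so this unfolding has rank ≥ 2; CP rank is at least every unfolding rank, so rank(T) ≥ 2. (Flattening ranks never certify an upper bound on CP rank; for that we must actually write T with 2 rank-1 terms.)
Upper bound — finding two terms. Write S_k = T[:,:,k] for the frontal slices: S₀ = [[-21, 4], [-21, -8]], S₁ = [[-30, -2], [-3, 4]], S₂ = [[18, -6], [27, 12]].
If T = a₁ ⊗ b₁ ⊗ c₁ + a₂ ⊗ b₂ ⊗ c₂ then each S_k = c₁[k]·a₁b₁ᵀ + c₂[k]·a₂b₂ᵀ. S₀ and S₁ are linearly independent, so a₁b₁ᵀ and a₂b₂ᵀ must span the same plane of matrices: they are the rank-1 matrices of the form x·S₀ + y·S₁.
det(x·S₀ + y·S₁) is 252·x² + 126·xy − 126·y² = 126·(2·x − y)(x + y), vanishing at (x:y) = (1:2) and (1:-1).
M₁ = S₀ + 2·S₁ = [[-81, 0], [-27, 0]] = (-27)·[3, 1][1, 0]ᵀ and M₂ = S₀ − S₁ = [[9, 6], [-18, -12]] = 3·[1, -2][3, 2]ᵀ, so take a₁ = [3, 1], b₁ = [1, 0], a₂ = [1, -2], b₂ = [3, 2].
Each slice is an integer combination of E₁ = a₁b₁ᵀ and E₂ = a₂b₂ᵀ: S₀ = −9·E₁ + 2·E₂, S₁ = −9·E₁ − E₂, S₂ = 9·E₁ − 3·E₂; reading off coefficients, c₁ = [-9, -9, 9] and c₂ = [2, -1, -3].
Hence T = [3, 1] ⊗ [1, 0] ⊗ [-9, -9, 9] + [1, -2] ⊗ [3, 2] ⊗ [2, -1, -3], so rank(T) ≤ 2.
These bounds meet, so rank(T) = 2.
Check entry T[0,0,0] = -21: (3)·(1)·(-9) + (1)·(3)·(2) = -21.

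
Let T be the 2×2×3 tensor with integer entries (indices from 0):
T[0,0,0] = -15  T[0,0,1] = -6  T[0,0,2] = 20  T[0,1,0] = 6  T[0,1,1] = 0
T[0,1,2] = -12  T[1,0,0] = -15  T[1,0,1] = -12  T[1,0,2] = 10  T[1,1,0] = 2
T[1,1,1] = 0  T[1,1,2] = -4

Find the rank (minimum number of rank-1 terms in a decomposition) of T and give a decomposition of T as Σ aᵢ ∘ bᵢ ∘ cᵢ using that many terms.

rank(T) = 2

Lower bound: the mode-2 unfolding of T (rows indexed by j, columns by (i,k) = (0,0), (0,1), (0,2), (1,0), (1,1), (1,2)) is [[-15, -6, 20, -15, -12, 10], [6, 0, -12, 2, 0, -4]].
There the 2×2 minor on rows j ∈ {0, 1}, columns (i,k) ∈ {(0,0), (0,1)} is det [[-15, -6], [6, 0]] = 36 ≠ 0, so this unfolding has rank ≥ 2; CP rank is at least every unfolding rank, so rank(T) ≥ 2. (Flattening ranks never certify an upper bound on CP rank; for that we must actually write T with 2 rank-1 terms.)
Upper bound — finding two terms. Write S_k = T[:,:,k] for the frontal slices: S₀ = [[-15, 6], [-15, 2]], S₁ = [[-6, 0], [-12, 0]], S₂ = [[20, -12], [10, -4]].
If T = a₁ ∘ b₁ ∘ c₁ + a₂ ∘ b₂ ∘ c₂ then each S_k = c₁[k]·a₁b₁ᵀ + c₂[k]·a₂b₂ᵀ. S₀ and S₁ are linearly independent, so a₁b₁ᵀ and a₂b₂ᵀ must span the same plane of matrices: they are the rank-1 matrices of the form x·S₀ + y·S₁.
det(x·S₀ + y·S₁) is 60·x² + 60·xy = 60·(x + y)(x), vanishing at (x:y) = (1:-1) and (0:1).
M₁ = S₀ − S₁ = [[-9, 6], [-3, 2]] = −(3, 1)(3, -2)ᵀ and M₂ = S₁ = [[-6, 0], [-12, 0]] = (-6)·(1, 2)(1, 0)ᵀ, so take a₁ = (3, 1), b₁ = (3, -2), a₂ = (1, 2), b₂ = (1, 0).
Each slice is an integer combination of E₁ = a₁b₁ᵀ and E₂ = a₂b₂ᵀ: S₀ = −E₁ − 6·E₂, S₁ = −6·E₂, S₂ = 2·E₁ + 2·E₂; reading off coefficients, c₁ = (-1, 0, 2) and c₂ = (-6, -6, 2).
Hence T = (3, 1) ∘ (3, -2) ∘ (-1, 0, 2) + (1, 2) ∘ (1, 0) ∘ (-6, -6, 2), so rank(T) ≤ 2.
These bounds meet, so rank(T) = 2.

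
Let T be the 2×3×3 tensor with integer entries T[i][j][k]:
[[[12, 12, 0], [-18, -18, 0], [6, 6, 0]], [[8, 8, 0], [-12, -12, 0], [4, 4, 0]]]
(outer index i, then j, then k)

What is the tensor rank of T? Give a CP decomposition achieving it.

rank(T) = 1

Lower bound: T ≠ 0 (e.g. T[0,0,0] = 12), so rank(T) ≥ 1.
Upper bound: the mode-1 fibre T[:,0,0] = [12, 8] gives a = (3, 2) (primitive direction); the mode-2 fibre T[0,:,0] = [12, -18, 6] gives b = (2, -3, 1); then c[k] = T[0,0,k] / (a[0]·b[0]) = [12, 12, 0] / 6 = (2, 2, 0).
Expanding (3, 2) (x) (2, -3, 1) (x) (2, 2, 0) reproduces all 18 entries of T, so T = (3, 2) (x) (2, -3, 1) (x) (2, 2, 0) and rank(T) ≤ 1.
These bounds meet, so rank(T) = 1.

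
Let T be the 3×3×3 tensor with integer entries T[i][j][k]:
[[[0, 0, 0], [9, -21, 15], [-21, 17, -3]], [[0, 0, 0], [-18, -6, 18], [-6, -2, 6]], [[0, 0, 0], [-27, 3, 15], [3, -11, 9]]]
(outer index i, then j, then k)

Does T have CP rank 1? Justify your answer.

No

The mode-2 unfolding of T (rows indexed by j, columns by (i,k) = (0,0), (0,1), (0,2), (1,0), (1,1), (1,2), (2,0), (2,1), (2,2)) is [[0, 0, 0, 0, 0, 0, 0, 0, 0], [9, -21, 15, -18, -6, 18, -27, 3, 15], [-21, 17, -3, -6, -2, 6, 3, -11, 9]].
There the 2×2 minor on rows j ∈ {1, 2}, columns (i,k) ∈ {(0,0), (0,1)} is det [[9, -21], [-21, 17]] = -288 ≠ 0, so this unfolding has rank ≥ 2; CP rank is at least every unfolding rank, so rank(T) ≥ 2.
In particular rank(T) ≥ 2 > 1, so T is not rank-1.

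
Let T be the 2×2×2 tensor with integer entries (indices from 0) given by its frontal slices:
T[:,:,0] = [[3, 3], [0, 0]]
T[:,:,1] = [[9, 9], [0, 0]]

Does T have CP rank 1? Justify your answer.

Yes

If T = a ⊗ b ⊗ c then every fibre of T is a multiple of the corresponding factor, so read the factors off the fibres through the nonzero entry T[0,0,0] = 3.
The mode-1 fibre T[:,0,0] = [3, 0] gives a = (1, 0) (primitive direction); the mode-2 fibre T[0,:,0] = [3, 3] gives b = (1, 1); then c[k] = T[0,0,k] / (a[0]·b[0]) = [3, 9] / 1 = (3, 9).
Expanding (1, 0) ⊗ (1, 1) ⊗ (3, 9) reproduces all 8 entries of T, so T = (1, 0) ⊗ (1, 1) ⊗ (3, 9) and rank(T) ≤ 1.
Equivalently every frontal slice T[:,:,k] is c[k] times the rank-1 matrix (1, 0) ⊗ (1, 1). So T has rank 1 (it is nonzero).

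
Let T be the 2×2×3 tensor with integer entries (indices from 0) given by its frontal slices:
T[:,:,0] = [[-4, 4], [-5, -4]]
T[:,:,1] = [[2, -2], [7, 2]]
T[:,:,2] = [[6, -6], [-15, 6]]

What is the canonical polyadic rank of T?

2

Lower bound: the mode-2 unfolding of T (rows indexed by j, columns by (i,k) = (0,0), (0,1), (0,2), (1,0), (1,1), (1,2)) is [[-4, 2, 6, -5, 7, -15], [4, -2, -6, -4, 2, 6]].
There the 2×2 minor on rows j ∈ {0, 1}, columns (i,k) ∈ {(0,0), (1,0)} is det [[-4, -5], [4, -4]] = 36 ≠ 0, so this unfolding has rank ≥ 2; CP rank is at least every unfolding rank, so rank(T) ≥ 2. (This is only a lower bound: in general the CP rank may exceed every unfolding rank, so we still need to exhibit 2 rank-1 terms summing to T.)
Upper bound — finding two terms. Write S_k = T[:,:,k] for the frontal slices: S₀ = [[-4, 4], [-5, -4]], S₁ = [[2, -2], [7, 2]], S₂ = [[6, -6], [-15, 6]].
If T = a₁ ⊗ b₁ ⊗ c₁ + a₂ ⊗ b₂ ⊗ c₂ then each S_k = c₁[k]·a₁b₁ᵀ + c₂[k]·a₂b₂ᵀ. S₀ and S₁ are linearly independent, so a₁b₁ᵀ and a₂b₂ᵀ must span the same plane of matrices: they are the rank-1 matrices of the form x·S₀ + y·S₁.
det(x·S₀ + y·S₁) is 36·x² − 54·xy + 18·y² = 18·(2·x − y)(x − y), vanishing at (x:y) = (1:2) and (1:1).
M₁ = S₀ + 2·S₁ = [[0, 0], [9, 0]] = 9·[0, 1][1, 0]ᵀ and M₂ = S₀ + S₁ = [[-2, 2], [2, -2]] = (-2)·[1, -1][1, -1]ᵀ, so take a₁ = [0, 1], b₁ = [1, 0], a₂ = [1, -1], b₂ = [1, -1].
Each slice is an integer combination of E₁ = a₁b₁ᵀ and E₂ = a₂b₂ᵀ: S₀ = −9·E₁ − 4·E₂, S₁ = 9·E₁ + 2·E₂, S₂ = −9·E₁ + 6·E₂; reading off coefficients, c₁ = [-9, 9, -9] and c₂ = [-4, 2, 6].
Hence T = [0, 1] ⊗ [1, 0] ⊗ [-9, 9, -9] + [1, -1] ⊗ [1, -1] ⊗ [-4, 2, 6], so rank(T) ≤ 2.
These bounds meet, so rank(T) = 2.
Check entry T[0,1,0] = 4: (0)·(0)·(-9) + (1)·(-1)·(-4) = 4.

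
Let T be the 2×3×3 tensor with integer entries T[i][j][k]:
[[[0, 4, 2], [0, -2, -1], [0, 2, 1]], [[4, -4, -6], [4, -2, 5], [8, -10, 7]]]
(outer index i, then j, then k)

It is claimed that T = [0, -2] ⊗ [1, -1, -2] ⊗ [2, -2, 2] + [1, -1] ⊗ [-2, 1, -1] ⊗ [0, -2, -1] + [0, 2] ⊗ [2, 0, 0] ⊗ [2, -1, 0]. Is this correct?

Yes

Reconstruct entrywise from the claimed factors. For example, T[0,0,1] = 4 and Σₗ aₗ[0]bₗ[0]cₗ[1] = (0)·(1)·(-2) + (1)·(-2)·(-2) + (0)·(2)·(-1) = 4; checking all 18 entries, every one matches. The claim holds.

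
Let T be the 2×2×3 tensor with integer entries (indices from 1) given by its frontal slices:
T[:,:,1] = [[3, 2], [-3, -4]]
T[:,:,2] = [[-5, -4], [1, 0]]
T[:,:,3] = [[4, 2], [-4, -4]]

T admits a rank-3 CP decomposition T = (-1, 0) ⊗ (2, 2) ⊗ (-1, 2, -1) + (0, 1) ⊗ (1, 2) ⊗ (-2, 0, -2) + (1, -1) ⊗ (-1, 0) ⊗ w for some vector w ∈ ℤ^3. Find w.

Subtract the known terms from T to get the rank-1 residual R = (1, -1) ⊗ (-1, 0) ⊗ w, so R[i,j,k] = a[i]·b[j]·w[k]. Pick indices with nonzero a[1]·b[1] = (1)·(-1) = -1. Only the fibre through (1,1,·) is needed: R[1,1,:] = T[1,1,:] − Σₗ aₗ[1]bₗ[1]cₗ = [3, -5, 4] − (-1)·(2)·(-1, 2, -1) − (0)·(1)·(-2, 0, -2) = [1, -1, 2]. Then w[k] = R[1,1,k] / -1 for each k, giving w = [1, -1, 2] / -1 = (-1, 1, -2).

w = (-1, 1, -2)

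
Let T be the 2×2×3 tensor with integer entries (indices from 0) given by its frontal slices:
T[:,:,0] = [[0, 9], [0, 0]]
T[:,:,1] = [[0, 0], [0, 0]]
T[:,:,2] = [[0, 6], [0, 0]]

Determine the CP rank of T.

Lower bound: T ≠ 0 (e.g. T[0,1,0] = 9), so rank(T) ≥ 1.
Upper bound: if T = a ⊗ b ⊗ c then every fibre of T is a multiple of the corresponding factor, so read the factors off the fibres through the nonzero entry T[0,1,0] = 9.
The mode-1 fibre T[:,1,0] = [9, 0] gives a = (1, 0) (primitive direction); the mode-2 fibre T[0,:,0] = [0, 9] gives b = (0, 1); then c[k] = T[0,1,k] / (a[0]·b[1]) = [9, 0, 6] / 1 = (9, 0, 6).
Expanding (1, 0) ⊗ (0, 1) ⊗ (9, 0, 6) reproduces all 12 entries of T, so T = (1, 0) ⊗ (0, 1) ⊗ (9, 0, 6) and rank(T) ≤ 1.
These bounds meet, so rank(T) = 1.
Check entry T[1,1,0] = 0: (0)·(1)·(9) = 0.

1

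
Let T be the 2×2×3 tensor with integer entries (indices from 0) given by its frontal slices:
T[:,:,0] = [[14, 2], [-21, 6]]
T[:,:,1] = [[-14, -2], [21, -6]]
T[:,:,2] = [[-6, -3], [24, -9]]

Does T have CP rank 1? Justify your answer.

No

The mode-1 unfolding of T (rows indexed by i, columns by (j,k) = (0,0), (0,1), (0,2), (1,0), (1,1), (1,2)) is [[14, -14, -6, 2, -2, -3], [-21, 21, 24, 6, -6, -9]].
There the 2×2 minor on rows i ∈ {0, 1}, columns (j,k) ∈ {(0,0), (0,2)} is det [[14, -6], [-21, 24]] = 210 ≠ 0, so this unfolding has rank ≥ 2; CP rank is at least every unfolding rank, so rank(T) ≥ 2.
In particular rank(T) ≥ 2 > 1, so T is not rank-1.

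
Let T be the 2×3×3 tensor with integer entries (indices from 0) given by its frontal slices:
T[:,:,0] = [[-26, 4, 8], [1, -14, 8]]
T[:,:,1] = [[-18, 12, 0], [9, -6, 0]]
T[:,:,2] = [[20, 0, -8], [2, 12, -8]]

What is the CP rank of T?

2

Lower bound: the mode-1 unfolding of T (rows indexed by i, columns by (j,k) = (0,0), (0,1), (0,2), (1,0), (1,1), (1,2), (2,0), (2,1), (2,2)) is [[-26, -18, 20, 4, 12, 0, 8, 0, -8], [1, 9, 2, -14, -6, 12, 8, 0, -8]].
There the 2×2 minor on rows i ∈ {0, 1}, columns (j,k) ∈ {(0,0), (0,1)} is det [[-26, -18], [1, 9]] = -216 ≠ 0, so this unfolding has rank ≥ 2; CP rank is at least every unfolding rank, so rank(T) ≥ 2. (Flattening ranks never certify an upper bound on CP rank; for that we must actually write T with 2 rank-1 terms.)
Upper bound — finding two terms. Write S_k = T[:,:,k] for the frontal slices: S₀ = [[-26, 4, 8], [1, -14, 8]], S₁ = [[-18, 12, 0], [9, -6, 0]], S₂ = [[20, 0, -8], [2, 12, -8]].
If T = a₁ ⊗ b₁ ⊗ c₁ + a₂ ⊗ b₂ ⊗ c₂ then each S_k = c₁[k]·a₁b₁ᵀ + c₂[k]·a₂b₂ᵀ. S₀ and S₁ are linearly independent, so a₁b₁ᵀ and a₂b₂ᵀ must span the same plane of matrices: they are the rank-1 matrices of the form x·S₀ + y·S₁.
The 2×2 minor of x·S₀ + y·S₁ on rows {0,1}, columns {0,1} is 360·x² + 360·xy = 360·(x + y)(x), vanishing at (x:y) = (1:-1) and (0:1).
M₁ = S₀ − S₁ = [[-8, -8, 8], [-8, -8, 8]] = (-8)·[1, 1][1, 1, -1]ᵀ and M₂ = S₁ = [[-18, 12, 0], [9, -6, 0]] = (-3)·[2, -1][3, -2, 0]ᵀ, so take a₁ = [1, 1], b₁ = [1, 1, -1], a₂ = [2, -1], b₂ = [3, -2, 0].
Each slice is an integer combination of E₁ = a₁b₁ᵀ and E₂ = a₂b₂ᵀ: S₀ = −8·E₁ − 3·E₂, S₁ = −3·E₂, S₂ = 8·E₁ + 2·E₂; reading off coefficients, c₁ = [-8, 0, 8] and c₂ = [-3, -3, 2].
Hence T = [1, 1] ⊗ [1, 1, -1] ⊗ [-8, 0, 8] + [2, -1] ⊗ [3, -2, 0] ⊗ [-3, -3, 2], so rank(T) ≤ 2.
These bounds meet, so rank(T) = 2.
Check entry T[1,2,2] = -8: (1)·(-1)·(8) + (-1)·(0)·(2) = -8.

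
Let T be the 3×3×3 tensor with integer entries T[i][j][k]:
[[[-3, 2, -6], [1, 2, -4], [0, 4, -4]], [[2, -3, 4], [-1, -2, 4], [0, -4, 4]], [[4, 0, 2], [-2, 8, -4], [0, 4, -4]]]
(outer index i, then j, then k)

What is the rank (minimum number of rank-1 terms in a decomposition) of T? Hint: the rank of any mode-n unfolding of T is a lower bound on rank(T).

3

Lower bound: the mode-3 unfolding of T (rows indexed by k, columns by (i,j) = (0,0), (0,1), (0,2), (1,0), (1,1), (1,2), (2,0), (2,1), (2,2)) is [[-3, 1, 0, 2, -1, 0, 4, -2, 0], [2, 2, 4, -3, -2, -4, 0, 8, 4], [-6, -4, -4, 4, 4, 4, 2, -4, -4]].
There the 3×3 minor on rows k ∈ {0, 1, 2}, columns (i,j) ∈ {(0,0), (0,1), (0,2)} is det [[-3, 1, 0], [2, 2, 4], [-6, -4, -4]] = -40 ≠ 0, so this unfolding has rank ≥ 3; CP rank is at least every unfolding rank, so rank(T) ≥ 3. (Unfolding ranks only ever bound the CP rank from below — rank(T) can be strictly larger than all of them — so the matching upper bound has to come from an explicit 3-term decomposition.)
Upper bound: T is a sum of 3 rank-1 terms, T = (1, -1, -2) ∘ (1, -1, 0) ∘ (-1, 2, 0) + (1, -1, 1) ∘ (1, 2, 2) ∘ (0, 2, -2) + (2, -1, -2) ∘ (1, 0, 0) ∘ (-1, -1, -2) (one valid choice — decompositions are not unique — normalised so each a, b is primitive with positive first nonzero entry; check it by expanding all entries), so rank(T) ≤ 3.
These bounds meet, so rank(T) = 3.
Check entry T[1,1,0] = -1: (-1)·(-1)·(-1) + (-1)·(2)·(0) + (-1)·(0)·(-1) = -1.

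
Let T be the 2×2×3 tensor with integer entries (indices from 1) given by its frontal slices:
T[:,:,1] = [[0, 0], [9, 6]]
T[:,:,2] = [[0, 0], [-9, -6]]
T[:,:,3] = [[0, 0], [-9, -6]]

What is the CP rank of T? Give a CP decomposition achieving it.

rank(T) = 1

Lower bound: T ≠ 0 (e.g. T[2,1,1] = 9), so rank(T) ≥ 1.
Upper bound: if T = a ⊗ b ⊗ c then every fibre of T is a multiple of the corresponding factor, so read the factors off the fibres through the nonzero entry T[2,1,1] = 9.
The mode-1 fibre T[:,1,1] = [0, 9] gives a = [0, 1] (primitive direction); the mode-2 fibre T[2,:,1] = [9, 6] gives b = [3, 2]; then c[k] = T[2,1,k] / (a[2]·b[1]) = [9, -9, -9] / 3 = [3, -3, -3].
Expanding [0, 1] ⊗ [3, 2] ⊗ [3, -3, -3] reproduces all 12 entries of T, so T = [0, 1] ⊗ [3, 2] ⊗ [3, -3, -3] and rank(T) ≤ 1.
These bounds meet, so rank(T) = 1.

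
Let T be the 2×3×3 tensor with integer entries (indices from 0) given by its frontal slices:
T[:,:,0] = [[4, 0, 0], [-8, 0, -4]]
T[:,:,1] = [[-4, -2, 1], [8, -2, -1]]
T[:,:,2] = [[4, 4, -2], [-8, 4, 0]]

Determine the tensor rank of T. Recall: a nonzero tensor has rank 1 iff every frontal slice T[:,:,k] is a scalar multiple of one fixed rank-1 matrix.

3

Lower bound: the mode-2 unfolding of T (rows indexed by j, columns by (i,k) = (0,0), (0,1), (0,2), (1,0), (1,1), (1,2)) is [[4, -4, 4, -8, 8, -8], [0, -2, 4, 0, -2, 4], [0, 1, -2, -4, -1, 0]].
There the 3×3 minor on rows j ∈ {0, 1, 2}, columns (i,k) ∈ {(0,0), (0,1), (1,0)} is det [[4, -4, -8], [0, -2, 0], [0, 1, -4]] = 32 ≠ 0, so this unfolding has rank ≥ 3; CP rank is at least every unfolding rank, so rank(T) ≥ 3. (Flattening ranks never certify an upper bound on CP rank; for that we must actually write T with 3 rank-1 terms.)
Upper bound: T is a sum of 3 rank-1 terms, T = [0, 1] (x) [0, 0, 1] (x) [-4, -2, 2] + [1, -2] (x) [1, 0, 0] (x) [4, -4, 4] + [1, 1] (x) [0, 2, -1] (x) [0, -1, 2] (one valid choice — decompositions are not unique — normalised so each a, b is primitive with positive first nonzero entry; check it by expanding all entries), so rank(T) ≤ 3.
These bounds meet, so rank(T) = 3.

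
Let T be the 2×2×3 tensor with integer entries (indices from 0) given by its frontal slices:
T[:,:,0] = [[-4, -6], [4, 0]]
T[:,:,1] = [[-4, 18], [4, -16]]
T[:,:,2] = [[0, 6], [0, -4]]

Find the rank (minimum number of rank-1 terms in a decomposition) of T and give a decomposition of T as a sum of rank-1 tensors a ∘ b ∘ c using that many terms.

Lower bound: the mode-2 unfolding of T (rows indexed by j, columns by (i,k) = (0,0), (0,1), (0,2), (1,0), (1,1), (1,2)) is [[-4, -4, 0, 4, 4, 0], [-6, 18, 6, 0, -16, -4]].
There the 2×2 minor on rows j ∈ {0, 1}, columns (i,k) ∈ {(0,0), (0,1)} is det [[-4, -4], [-6, 18]] = -96 ≠ 0, so this unfolding has rank ≥ 2; CP rank is at least every unfolding rank, so rank(T) ≥ 2. (Flattening ranks never certify an upper bound on CP rank; for that we must actually write T with 2 rank-1 terms.)
Upper bound — finding two terms. Write S_k = T[:,:,k] for the frontal slices: S₀ = [[-4, -6], [4, 0]], S₁ = [[-4, 18], [4, -16]], S₂ = [[0, 6], [0, -4]].
If T = a₁ ∘ b₁ ∘ c₁ + a₂ ∘ b₂ ∘ c₂ then each S_k = c₁[k]·a₁b₁ᵀ + c₂[k]·a₂b₂ᵀ. S₀ and S₁ are linearly independent, so a₁b₁ᵀ and a₂b₂ᵀ must span the same plane of matrices: they are the rank-1 matrices of the form x·S₀ + y·S₁.
det(x·S₀ + y·S₁) is 24·x² + 16·xy − 8·y² = 8·(3·x − y)(x + y), vanishing at (x:y) = (1:3) and (1:-1).
M₁ = S₀ + 3·S₁ = [[-16, 48], [16, -48]] = (-16)·[1, -1][1, -3]ᵀ and M₂ = S₀ − S₁ = [[0, -24], [0, 16]] = (-8)·[3, -2][0, 1]ᵀ, so take a₁ = [1, -1], b₁ = [1, -3], a₂ = [3, -2], b₂ = [0, 1].
Each slice is an integer combination of E₁ = a₁b₁ᵀ and E₂ = a₂b₂ᵀ: S₀ = −4·E₁ − 6·E₂, S₁ = −4·E₁ + 2·E₂, S₂ = 2·E₂; reading off coefficients, c₁ = [-4, -4, 0] and c₂ = [-6, 2, 2].
Hence T = [1, -1] ∘ [1, -3] ∘ [-4, -4, 0] + [3, -2] ∘ [0, 1] ∘ [-6, 2, 2], so rank(T) ≤ 2.
These bounds meet, so rank(T) = 2.
Check entry T[1,1,2] = -4: (-1)·(-3)·(0) + (-2)·(1)·(2) = -4.

rank(T) = 2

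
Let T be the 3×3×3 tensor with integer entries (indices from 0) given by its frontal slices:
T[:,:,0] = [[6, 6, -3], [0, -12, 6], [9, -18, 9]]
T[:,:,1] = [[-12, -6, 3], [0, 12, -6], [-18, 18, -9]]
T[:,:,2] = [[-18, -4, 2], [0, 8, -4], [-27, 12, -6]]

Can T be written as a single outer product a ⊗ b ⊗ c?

No

The mode-3 unfolding of T (rows indexed by k, columns by (i,j) = (0,0), (0,1), (0,2), (1,0), (1,1), (1,2), (2,0), (2,1), (2,2)) is [[6, 6, -3, 0, -12, 6, 9, -18, 9], [-12, -6, 3, 0, 12, -6, -18, 18, -9], [-18, -4, 2, 0, 8, -4, -27, 12, -6]].
There the 2×2 minor on rows k ∈ {0, 1}, columns (i,j) ∈ {(0,0), (0,1)} is det [[6, 6], [-12, -6]] = 36 ≠ 0, so this unfolding has rank ≥ 2; CP rank is at least every unfolding rank, so rank(T) ≥ 2.
In particular rank(T) ≥ 2 > 1, so T is not rank-1.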